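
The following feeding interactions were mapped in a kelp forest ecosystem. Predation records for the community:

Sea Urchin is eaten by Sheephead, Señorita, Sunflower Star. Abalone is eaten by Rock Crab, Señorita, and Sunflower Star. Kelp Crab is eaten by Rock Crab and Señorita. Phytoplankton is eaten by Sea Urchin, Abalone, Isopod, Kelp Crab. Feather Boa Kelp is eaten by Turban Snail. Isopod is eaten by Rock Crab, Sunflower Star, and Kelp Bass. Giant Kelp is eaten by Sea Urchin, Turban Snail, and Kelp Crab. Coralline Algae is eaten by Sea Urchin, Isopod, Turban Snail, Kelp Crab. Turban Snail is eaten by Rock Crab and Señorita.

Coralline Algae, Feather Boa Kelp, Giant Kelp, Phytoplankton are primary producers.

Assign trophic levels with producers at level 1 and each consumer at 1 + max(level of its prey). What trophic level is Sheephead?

Coralline Algae is a producer → level 1.
Sea Urchin eats Coralline Algae (level 1); other prey at levels: Giant Kelp 1, Phytoplankton 1 → level 2.
Sheephead eats Sea Urchin → level 3.

Trophic level 3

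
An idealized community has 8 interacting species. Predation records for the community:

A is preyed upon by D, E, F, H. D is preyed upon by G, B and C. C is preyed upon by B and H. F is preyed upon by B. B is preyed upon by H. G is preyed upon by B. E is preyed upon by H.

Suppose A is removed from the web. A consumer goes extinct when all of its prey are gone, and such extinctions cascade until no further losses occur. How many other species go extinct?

7

Remove A.
Round 1: D (all prey gone), E (all prey gone), F (all prey gone) → extinct.
Round 2: C (all prey gone), G (all prey gone) → extinct.
Round 3: B (all prey gone) → extinct.
Round 4: H (all prey gone) → extinct.
No further losses. Total secondary extinctions: 7.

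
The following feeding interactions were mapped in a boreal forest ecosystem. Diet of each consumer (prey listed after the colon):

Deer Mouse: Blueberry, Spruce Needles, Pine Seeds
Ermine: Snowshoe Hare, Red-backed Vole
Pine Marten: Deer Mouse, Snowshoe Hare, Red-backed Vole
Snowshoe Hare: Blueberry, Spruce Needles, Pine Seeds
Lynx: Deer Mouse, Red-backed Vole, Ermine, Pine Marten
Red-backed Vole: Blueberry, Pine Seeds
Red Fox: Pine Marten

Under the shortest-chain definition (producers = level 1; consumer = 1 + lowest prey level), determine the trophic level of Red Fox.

Trophic level 4

Blueberry is a producer → level 1.
Deer Mouse eats Blueberry → level 2.
Pine Marten eats Deer Mouse → level 3.
Red Fox eats Pine Marten → level 4.
No prey of Red Fox is below level 3, so 4 is the minimum.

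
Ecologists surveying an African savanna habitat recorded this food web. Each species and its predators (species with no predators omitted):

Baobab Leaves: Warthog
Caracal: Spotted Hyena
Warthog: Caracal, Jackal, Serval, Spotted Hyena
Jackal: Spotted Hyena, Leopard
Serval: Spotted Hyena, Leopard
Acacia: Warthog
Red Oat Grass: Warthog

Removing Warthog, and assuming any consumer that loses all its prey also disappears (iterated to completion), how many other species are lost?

Remove Warthog.
Round 1: Caracal (all prey gone), Jackal (all prey gone), Serval (all prey gone) → extinct.
Round 2: Spotted Hyena (all prey gone), Leopard (all prey gone) → extinct.
No further losses. Total secondary extinctions: 5.

5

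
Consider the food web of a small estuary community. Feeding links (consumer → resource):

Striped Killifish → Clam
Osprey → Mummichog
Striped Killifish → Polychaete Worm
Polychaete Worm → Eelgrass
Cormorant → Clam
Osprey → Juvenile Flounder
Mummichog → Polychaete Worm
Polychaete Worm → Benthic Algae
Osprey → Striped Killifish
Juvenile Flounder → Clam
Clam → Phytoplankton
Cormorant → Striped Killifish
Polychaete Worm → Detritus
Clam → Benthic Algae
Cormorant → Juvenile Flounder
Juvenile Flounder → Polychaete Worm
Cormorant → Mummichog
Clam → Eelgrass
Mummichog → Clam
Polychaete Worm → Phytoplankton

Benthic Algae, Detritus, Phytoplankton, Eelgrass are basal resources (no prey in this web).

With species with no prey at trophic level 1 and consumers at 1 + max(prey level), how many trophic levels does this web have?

4

Basal resources (level 1): Benthic Algae, Detritus, Phytoplankton, Eelgrass.
Benthic Algae → Polychaete Worm → Striped Killifish → Osprey gives Osprey level 4.
No species has a prey at level 4, so no species reaches level 5.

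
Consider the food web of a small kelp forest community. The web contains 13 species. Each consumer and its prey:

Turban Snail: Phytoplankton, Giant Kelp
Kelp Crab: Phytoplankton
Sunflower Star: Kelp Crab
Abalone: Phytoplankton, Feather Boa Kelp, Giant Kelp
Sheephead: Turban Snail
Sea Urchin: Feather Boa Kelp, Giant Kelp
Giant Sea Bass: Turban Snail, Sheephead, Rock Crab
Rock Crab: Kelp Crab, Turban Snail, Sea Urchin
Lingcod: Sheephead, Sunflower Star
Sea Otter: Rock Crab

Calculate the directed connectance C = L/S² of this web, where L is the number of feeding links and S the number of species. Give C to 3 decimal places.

The web has S = 13 species and L = 19 feeding links.
C = L / S² = 19 / 169 = 0.1124 ≈ 0.112.

C = 0.112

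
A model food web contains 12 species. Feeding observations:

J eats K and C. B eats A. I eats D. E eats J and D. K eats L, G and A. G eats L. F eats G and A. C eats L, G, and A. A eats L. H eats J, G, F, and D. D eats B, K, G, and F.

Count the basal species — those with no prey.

Basal species (no prey listed): L.
Count: 1.

1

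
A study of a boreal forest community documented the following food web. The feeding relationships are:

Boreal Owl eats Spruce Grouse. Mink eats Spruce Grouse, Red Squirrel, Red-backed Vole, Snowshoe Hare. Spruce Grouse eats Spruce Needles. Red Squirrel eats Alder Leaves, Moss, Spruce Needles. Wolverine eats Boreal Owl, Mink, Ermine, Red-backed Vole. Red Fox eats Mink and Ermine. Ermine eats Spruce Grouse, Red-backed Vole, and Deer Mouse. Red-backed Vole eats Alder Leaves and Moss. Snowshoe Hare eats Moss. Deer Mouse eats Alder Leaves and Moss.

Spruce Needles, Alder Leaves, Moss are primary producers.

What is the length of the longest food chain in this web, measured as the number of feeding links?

One longest chain: Alder Leaves → Red-backed Vole → Mink → Wolverine.
It has 4 species and 3 links.

3 links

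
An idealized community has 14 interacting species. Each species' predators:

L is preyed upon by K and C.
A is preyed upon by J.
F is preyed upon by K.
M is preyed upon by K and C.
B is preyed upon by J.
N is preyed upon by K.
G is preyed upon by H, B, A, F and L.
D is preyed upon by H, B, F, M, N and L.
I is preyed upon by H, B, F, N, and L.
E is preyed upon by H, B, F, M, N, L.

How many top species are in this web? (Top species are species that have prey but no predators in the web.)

Top species (has prey, but nothing eats it): H, C, K, J.
Count: 4.

4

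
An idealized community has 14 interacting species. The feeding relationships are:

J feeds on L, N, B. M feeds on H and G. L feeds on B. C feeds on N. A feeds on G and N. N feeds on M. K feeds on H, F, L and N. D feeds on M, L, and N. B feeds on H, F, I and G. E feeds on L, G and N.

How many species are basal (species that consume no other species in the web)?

Basal species (no prey listed): G, F, I, H.
Count: 4.

4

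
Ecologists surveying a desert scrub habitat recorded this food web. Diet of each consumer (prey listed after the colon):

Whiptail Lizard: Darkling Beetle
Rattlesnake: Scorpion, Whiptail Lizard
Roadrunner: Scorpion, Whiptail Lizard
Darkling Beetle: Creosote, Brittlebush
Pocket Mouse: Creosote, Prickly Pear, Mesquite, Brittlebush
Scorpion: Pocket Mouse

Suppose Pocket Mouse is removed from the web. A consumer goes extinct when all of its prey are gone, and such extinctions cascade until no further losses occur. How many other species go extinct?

1

Remove Pocket Mouse.
Round 1: Scorpion (all prey gone) → extinct.
No further losses. Total secondary extinctions: 1.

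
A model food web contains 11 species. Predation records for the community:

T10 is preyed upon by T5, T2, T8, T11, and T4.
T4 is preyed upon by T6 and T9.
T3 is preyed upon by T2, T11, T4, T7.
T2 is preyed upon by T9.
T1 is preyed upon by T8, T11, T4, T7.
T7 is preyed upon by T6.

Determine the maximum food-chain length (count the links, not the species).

2 links

One longest chain: T10 → T2 → T9.
It has 3 species and 2 links.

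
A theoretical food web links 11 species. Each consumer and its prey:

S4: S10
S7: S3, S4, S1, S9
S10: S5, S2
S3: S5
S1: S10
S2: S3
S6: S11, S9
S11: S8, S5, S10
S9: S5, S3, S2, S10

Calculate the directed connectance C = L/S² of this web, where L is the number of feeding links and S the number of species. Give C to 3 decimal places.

The web has S = 11 species and L = 19 feeding links.
C = L / S² = 19 / 121 = 0.1570 ≈ 0.157.

C = 0.157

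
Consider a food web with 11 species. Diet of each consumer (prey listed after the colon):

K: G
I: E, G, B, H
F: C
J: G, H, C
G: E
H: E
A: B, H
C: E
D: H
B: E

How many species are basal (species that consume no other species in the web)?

Basal species (no prey listed): E.
Count: 1.

1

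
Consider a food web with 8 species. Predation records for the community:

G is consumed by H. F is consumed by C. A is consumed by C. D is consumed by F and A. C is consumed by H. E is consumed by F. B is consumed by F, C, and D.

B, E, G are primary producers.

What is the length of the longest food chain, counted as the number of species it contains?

5 species

One longest chain: B → D → F → C → H.
It has 5 species and 4 links.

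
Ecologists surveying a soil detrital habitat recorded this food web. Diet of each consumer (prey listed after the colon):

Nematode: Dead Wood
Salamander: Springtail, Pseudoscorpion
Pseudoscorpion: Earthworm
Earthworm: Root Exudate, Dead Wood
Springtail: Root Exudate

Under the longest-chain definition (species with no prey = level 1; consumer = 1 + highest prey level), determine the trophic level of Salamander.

Trophic level 4

Root Exudate has no prey (basal) → level 1.
Earthworm eats Root Exudate (level 1); other prey at levels: Dead Wood 1 → level 2.
Pseudoscorpion eats Earthworm → level 3.
Salamander eats Pseudoscorpion (level 3); other prey at levels: Springtail 2 → level 4.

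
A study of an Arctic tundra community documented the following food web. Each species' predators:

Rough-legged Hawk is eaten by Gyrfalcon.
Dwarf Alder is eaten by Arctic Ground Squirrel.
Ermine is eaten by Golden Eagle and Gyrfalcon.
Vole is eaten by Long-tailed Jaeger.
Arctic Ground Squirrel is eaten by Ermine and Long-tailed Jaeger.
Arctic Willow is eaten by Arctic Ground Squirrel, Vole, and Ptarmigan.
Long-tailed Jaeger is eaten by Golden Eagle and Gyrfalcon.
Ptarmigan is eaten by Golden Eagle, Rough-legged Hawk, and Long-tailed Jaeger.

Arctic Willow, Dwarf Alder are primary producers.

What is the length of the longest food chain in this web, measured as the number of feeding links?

One longest chain: Arctic Willow → Arctic Ground Squirrel → Long-tailed Jaeger → Gyrfalcon.
It has 4 species and 3 links.

3 links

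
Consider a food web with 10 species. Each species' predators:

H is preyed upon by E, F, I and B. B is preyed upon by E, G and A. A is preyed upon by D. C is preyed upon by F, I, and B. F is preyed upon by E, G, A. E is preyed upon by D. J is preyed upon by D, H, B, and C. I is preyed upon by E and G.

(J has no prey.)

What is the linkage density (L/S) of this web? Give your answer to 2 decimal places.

There are L = 21 links among S = 10 species.
L/S = 21/10 = 2.1000 ≈ 2.10.

L/S = 2.10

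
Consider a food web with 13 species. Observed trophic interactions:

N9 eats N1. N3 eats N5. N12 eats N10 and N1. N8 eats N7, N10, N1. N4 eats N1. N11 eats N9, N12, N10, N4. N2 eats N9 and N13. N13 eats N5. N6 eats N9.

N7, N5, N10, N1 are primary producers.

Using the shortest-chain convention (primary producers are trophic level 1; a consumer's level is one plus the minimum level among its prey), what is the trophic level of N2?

Trophic level 3

N5 is a producer → level 1.
N13 eats N5 → level 2.
N2 eats N13 → level 3.
No prey of N2 is below level 2, so 3 is the minimum.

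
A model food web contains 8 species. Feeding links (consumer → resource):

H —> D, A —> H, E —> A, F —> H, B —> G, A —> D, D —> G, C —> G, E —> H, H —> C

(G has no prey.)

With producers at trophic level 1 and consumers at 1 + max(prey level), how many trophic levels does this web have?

Producers (level 1): G.
G → C → H → A → E gives E level 5.
No species has a prey at level 5, so no species reaches level 6.

5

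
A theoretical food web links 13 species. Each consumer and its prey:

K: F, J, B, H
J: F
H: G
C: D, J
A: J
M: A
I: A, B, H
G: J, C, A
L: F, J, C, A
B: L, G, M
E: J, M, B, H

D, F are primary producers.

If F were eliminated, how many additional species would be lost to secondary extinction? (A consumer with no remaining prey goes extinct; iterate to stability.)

Remove F.
Round 1: J (all prey gone) → extinct.
Round 2: A (all prey gone) → extinct.
Round 3: M (all prey gone) → extinct.
No further losses. Total secondary extinctions: 3.

3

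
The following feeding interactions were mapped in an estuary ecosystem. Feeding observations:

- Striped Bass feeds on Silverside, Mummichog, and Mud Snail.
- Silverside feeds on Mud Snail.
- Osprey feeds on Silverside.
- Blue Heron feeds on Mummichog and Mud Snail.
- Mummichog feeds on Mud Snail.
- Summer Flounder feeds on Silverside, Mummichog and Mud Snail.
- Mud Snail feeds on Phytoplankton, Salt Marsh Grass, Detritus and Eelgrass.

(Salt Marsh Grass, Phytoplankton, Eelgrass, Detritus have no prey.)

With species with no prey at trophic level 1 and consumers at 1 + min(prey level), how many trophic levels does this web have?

Basal resources (level 1): Salt Marsh Grass, Phytoplankton, Eelgrass, Detritus.
Following each consumer down to its lowest-level prey: Salt Marsh Grass → Mud Snail → Silverside → Osprey (levels 1 through 4).
All prey of Osprey (Silverside 3) are at level 3 or above, so Osprey is at level 1 + 3 = 4.
Every consumer has at least one prey at level 3 or below, so none exceeds level 4.

4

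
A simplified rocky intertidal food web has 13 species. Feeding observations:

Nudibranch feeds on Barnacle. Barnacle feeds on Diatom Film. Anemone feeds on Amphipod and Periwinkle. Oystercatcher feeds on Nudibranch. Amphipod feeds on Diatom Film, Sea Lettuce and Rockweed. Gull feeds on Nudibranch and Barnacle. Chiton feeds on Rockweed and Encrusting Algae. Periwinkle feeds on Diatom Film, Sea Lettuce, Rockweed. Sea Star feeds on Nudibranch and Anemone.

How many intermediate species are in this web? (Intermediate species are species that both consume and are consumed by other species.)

5

Intermediate species (has both prey and predators): Barnacle, Periwinkle, Amphipod, Nudibranch, Anemone.
Count: 5.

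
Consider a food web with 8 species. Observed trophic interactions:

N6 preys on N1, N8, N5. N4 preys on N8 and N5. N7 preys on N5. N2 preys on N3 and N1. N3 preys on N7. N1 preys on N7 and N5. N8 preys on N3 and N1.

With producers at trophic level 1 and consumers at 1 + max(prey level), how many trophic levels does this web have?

Producers (level 1): N5.
N5 → N7 → N1 → N8 → N6 gives N6 level 5.
No species has a prey at level 5, so no species reaches level 6.

5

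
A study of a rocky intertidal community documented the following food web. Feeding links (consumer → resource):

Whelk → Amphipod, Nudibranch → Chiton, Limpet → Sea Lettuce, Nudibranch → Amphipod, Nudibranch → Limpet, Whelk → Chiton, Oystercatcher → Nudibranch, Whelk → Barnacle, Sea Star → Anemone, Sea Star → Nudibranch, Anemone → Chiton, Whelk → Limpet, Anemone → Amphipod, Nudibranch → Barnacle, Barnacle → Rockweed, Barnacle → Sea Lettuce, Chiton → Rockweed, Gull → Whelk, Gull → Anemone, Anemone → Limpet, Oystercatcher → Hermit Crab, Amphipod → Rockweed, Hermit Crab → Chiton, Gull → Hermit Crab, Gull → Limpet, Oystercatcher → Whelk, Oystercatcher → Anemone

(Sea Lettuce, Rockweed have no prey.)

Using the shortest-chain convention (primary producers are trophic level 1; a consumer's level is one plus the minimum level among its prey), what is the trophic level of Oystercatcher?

Trophic level 4

Rockweed is a producer → level 1.
Chiton eats Rockweed → level 2.
Hermit Crab eats Chiton → level 3.
Oystercatcher eats Hermit Crab → level 4.
No prey of Oystercatcher is below level 3, so 4 is the minimum.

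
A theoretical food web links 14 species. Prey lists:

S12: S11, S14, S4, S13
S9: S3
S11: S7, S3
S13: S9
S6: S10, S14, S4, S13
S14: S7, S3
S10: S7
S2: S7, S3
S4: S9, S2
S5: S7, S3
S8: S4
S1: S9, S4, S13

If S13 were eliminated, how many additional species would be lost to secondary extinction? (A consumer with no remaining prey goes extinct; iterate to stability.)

Remove S13.
Every predator of it retains at least one other prey: S1 still has S9, S4; S12 still has S11, S14, S4; S6 still has S10, S14, S4.
No consumer loses all prey, so no secondary extinctions occur.

0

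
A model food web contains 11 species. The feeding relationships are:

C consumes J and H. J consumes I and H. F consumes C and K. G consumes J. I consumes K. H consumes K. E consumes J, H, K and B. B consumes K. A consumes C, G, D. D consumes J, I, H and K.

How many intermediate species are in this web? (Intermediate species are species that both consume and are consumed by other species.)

Intermediate species (has both prey and predators): I, B, H, J, D, G, C.
Count: 7.

7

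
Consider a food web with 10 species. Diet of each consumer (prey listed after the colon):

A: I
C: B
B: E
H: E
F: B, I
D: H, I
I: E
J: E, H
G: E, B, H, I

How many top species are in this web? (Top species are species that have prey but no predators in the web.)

Top species (has prey, but nothing eats it): J, F, A, C, G, D.
Count: 6.

6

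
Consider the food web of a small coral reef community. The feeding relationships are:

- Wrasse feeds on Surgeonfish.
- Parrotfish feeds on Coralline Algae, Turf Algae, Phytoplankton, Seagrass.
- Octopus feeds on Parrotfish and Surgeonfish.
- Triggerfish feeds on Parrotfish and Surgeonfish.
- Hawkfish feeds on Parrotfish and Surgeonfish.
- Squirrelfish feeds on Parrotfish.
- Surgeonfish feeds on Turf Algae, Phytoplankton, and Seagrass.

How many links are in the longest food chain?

2 links

One longest chain: Seagrass → Parrotfish → Squirrelfish.
It has 3 species and 2 links.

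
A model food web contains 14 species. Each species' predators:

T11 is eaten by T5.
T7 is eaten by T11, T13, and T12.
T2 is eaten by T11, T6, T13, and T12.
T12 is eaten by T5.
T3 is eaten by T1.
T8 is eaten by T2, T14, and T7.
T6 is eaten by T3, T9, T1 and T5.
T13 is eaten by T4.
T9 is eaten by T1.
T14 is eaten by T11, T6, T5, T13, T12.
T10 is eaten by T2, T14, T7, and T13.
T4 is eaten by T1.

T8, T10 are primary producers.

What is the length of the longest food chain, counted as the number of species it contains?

One longest chain: T8 → T2 → T6 → T3 → T1.
It has 5 species and 4 links.

5 species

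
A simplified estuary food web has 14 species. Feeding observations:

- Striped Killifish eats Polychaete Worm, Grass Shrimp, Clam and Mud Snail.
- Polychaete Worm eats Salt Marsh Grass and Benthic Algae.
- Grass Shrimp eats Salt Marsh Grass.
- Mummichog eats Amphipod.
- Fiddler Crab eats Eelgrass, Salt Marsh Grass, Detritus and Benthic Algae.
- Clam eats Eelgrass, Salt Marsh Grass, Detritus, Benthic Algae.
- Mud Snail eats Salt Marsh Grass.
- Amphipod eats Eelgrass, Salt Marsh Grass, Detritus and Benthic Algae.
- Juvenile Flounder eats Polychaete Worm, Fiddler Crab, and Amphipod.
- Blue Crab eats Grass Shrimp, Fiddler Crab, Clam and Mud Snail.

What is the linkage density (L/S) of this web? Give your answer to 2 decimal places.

There are L = 28 links among S = 14 species.
L/S = 28/14 = 2.0000 ≈ 2.00.

L/S = 2.00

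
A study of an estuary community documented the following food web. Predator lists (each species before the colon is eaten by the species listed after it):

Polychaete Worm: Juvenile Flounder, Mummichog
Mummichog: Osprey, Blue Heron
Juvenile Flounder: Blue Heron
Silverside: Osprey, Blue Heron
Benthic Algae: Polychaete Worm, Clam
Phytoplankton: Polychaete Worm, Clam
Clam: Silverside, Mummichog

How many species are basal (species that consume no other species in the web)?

Basal species (no prey listed): Phytoplankton, Benthic Algae.
Count: 2.

2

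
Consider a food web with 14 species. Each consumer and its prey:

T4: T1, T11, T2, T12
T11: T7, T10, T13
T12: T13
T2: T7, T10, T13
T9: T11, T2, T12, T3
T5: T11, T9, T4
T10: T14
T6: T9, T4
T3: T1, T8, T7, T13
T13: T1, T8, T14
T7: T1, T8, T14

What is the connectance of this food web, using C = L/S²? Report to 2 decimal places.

C = 0.16

The web has S = 14 species and L = 31 feeding links.
C = L / S² = 31 / 196 = 0.1582 ≈ 0.16.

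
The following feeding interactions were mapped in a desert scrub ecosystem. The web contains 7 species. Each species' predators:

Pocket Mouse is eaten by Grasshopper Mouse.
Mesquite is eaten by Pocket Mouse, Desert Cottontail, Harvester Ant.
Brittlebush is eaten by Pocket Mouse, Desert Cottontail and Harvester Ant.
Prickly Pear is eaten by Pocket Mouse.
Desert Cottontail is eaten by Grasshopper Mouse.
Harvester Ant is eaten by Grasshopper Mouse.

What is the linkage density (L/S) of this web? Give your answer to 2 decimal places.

There are L = 10 links among S = 7 species.
L/S = 10/7 = 1.4286 ≈ 1.43.

L/S = 1.43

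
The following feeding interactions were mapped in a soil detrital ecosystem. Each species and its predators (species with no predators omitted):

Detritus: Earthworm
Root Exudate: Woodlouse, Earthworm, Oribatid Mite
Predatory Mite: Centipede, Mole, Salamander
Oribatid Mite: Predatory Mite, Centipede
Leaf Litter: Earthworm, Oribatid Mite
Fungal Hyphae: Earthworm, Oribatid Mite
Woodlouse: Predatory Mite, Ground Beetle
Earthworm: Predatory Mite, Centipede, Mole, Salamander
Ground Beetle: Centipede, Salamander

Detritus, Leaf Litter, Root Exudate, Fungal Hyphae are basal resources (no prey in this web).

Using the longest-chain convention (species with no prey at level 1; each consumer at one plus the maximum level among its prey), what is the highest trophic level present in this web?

4

Basal resources (level 1): Detritus, Leaf Litter, Root Exudate, Fungal Hyphae.
Root Exudate → Woodlouse → Ground Beetle → Centipede gives Centipede level 4.
No species has a prey at level 4, so no species reaches level 5.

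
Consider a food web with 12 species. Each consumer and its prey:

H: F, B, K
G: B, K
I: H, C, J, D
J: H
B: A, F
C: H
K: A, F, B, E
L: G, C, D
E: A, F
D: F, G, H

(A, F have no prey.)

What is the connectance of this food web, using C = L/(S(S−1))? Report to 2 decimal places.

C = 0.19

The web has S = 12 species and L = 25 feeding links.
C = L / (S(S−1)) = 25 / 132 = 0.1894 ≈ 0.19.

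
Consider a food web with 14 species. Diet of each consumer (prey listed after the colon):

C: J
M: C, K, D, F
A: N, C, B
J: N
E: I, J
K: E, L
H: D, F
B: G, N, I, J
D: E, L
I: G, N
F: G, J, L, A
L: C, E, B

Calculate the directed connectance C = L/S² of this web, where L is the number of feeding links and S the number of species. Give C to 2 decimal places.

The web has S = 14 species and L = 30 feeding links.
C = L / S² = 30 / 196 = 0.1531 ≈ 0.15.

C = 0.15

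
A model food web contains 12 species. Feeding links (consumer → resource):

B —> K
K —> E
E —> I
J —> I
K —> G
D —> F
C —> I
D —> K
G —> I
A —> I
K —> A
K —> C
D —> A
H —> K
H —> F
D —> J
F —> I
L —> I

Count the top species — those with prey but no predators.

Top species (has prey, but nothing eats it): L, D, B, H.
Count: 4.

4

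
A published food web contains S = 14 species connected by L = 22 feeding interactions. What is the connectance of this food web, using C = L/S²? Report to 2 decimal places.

C = 0.11

The web has S = 14 species and L = 22 feeding links.
C = L / S² = 22 / 196 = 0.1122 ≈ 0.11.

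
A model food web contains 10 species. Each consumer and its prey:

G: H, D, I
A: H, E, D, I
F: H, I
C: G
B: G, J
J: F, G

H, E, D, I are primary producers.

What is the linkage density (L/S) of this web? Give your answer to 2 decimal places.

L/S = 1.40

There are L = 14 links among S = 10 species.
L/S = 14/10 = 1.4000 ≈ 1.40.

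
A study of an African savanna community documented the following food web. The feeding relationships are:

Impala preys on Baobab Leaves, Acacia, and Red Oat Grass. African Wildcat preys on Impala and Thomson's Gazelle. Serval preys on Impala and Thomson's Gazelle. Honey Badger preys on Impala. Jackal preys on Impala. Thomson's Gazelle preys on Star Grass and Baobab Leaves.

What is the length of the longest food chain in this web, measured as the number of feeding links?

2 links

One longest chain: Red Oat Grass → Impala → Jackal.
It has 3 species and 2 links.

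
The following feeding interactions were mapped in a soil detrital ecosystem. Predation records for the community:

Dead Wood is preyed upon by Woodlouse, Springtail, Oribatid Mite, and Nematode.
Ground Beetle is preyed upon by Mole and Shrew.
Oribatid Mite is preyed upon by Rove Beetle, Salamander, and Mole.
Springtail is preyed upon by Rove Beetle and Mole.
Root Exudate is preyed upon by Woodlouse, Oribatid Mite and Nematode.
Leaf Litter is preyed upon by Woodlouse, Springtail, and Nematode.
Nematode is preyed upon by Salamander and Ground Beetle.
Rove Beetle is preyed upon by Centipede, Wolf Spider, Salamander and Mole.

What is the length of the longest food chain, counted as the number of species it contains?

One longest chain: Dead Wood → Oribatid Mite → Rove Beetle → Salamander.
It has 4 species and 3 links.

4 species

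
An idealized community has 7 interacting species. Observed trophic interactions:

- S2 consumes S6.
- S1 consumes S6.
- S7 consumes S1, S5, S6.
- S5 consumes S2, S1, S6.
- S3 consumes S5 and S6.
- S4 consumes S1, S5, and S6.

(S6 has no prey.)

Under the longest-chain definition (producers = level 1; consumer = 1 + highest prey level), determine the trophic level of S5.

Trophic level 3

S6 is a producer → level 1.
S2 eats S6 → level 2.
S5 eats S2 (level 2); other prey at levels: S6 1, S1 2 → level 3.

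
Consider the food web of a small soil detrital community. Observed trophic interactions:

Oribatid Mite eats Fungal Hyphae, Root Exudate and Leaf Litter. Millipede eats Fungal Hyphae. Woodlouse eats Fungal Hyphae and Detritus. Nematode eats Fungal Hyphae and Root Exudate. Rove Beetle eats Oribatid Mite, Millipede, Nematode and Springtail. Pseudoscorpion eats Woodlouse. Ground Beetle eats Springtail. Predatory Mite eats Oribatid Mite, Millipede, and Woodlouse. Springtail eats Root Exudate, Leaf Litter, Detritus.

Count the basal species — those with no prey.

4

Basal species (no prey listed): Fungal Hyphae, Root Exudate, Leaf Litter, Detritus.
Count: 4.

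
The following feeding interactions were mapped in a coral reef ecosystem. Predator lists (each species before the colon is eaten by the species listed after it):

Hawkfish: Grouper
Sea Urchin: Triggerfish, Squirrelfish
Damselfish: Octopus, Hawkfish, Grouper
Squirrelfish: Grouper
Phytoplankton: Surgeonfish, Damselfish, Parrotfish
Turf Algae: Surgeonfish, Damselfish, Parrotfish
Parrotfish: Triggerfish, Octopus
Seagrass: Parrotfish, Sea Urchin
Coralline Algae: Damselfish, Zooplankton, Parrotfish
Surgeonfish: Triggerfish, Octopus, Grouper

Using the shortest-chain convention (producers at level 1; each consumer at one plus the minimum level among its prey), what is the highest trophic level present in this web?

Producers (level 1): Turf Algae, Seagrass, Phytoplankton, Coralline Algae.
Following each consumer down to its lowest-level prey: Seagrass → Sea Urchin → Triggerfish (levels 1 through 3).
All prey of Triggerfish (Sea Urchin 2, Surgeonfish 2, Parrotfish 2) are at level 2 or above, so Triggerfish is at level 1 + 2 = 3.
Every consumer has at least one prey at level 2 or below, so none exceeds level 3.

3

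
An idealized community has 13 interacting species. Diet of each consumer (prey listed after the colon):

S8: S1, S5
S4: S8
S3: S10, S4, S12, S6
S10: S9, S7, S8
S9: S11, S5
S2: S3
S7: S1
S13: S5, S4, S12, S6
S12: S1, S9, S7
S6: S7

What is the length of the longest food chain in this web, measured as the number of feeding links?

4 links

One longest chain: S11 → S9 → S12 → S3 → S2.
It has 5 species and 4 links.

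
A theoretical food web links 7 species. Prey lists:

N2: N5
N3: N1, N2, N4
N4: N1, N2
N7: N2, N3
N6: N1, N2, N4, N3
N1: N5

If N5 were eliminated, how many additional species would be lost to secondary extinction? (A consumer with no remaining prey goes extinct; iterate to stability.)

6

Remove N5.
Round 1: N1 (all prey gone), N2 (all prey gone) → extinct.
Round 2: N4 (all prey gone) → extinct.
Round 3: N3 (all prey gone) → extinct.
Round 4: N6 (all prey gone), N7 (all prey gone) → extinct.
No further losses. Total secondary extinctions: 6.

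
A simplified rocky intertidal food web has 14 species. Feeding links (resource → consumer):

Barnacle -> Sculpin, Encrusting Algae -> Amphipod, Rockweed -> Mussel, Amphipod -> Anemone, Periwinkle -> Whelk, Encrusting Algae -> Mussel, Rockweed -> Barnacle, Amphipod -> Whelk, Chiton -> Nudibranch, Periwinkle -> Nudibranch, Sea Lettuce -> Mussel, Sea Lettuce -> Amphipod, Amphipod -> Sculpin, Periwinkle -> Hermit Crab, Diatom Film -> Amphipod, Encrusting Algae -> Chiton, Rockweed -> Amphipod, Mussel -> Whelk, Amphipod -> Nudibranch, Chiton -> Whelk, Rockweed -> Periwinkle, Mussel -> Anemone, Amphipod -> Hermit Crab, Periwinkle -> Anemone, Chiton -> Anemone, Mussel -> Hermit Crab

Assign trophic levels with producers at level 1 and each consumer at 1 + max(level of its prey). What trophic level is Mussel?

Trophic level 2

Encrusting Algae is a producer → level 1.
Mussel eats Encrusting Algae (level 1); other prey at levels: Rockweed 1, Sea Lettuce 1 → level 2.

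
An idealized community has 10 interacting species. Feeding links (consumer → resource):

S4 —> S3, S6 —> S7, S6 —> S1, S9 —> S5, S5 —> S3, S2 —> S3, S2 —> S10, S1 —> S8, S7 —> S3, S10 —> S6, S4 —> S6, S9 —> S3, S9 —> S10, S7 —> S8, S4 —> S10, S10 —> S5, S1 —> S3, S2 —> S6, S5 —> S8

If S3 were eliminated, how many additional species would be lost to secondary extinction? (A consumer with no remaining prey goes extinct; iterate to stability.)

0

Remove S3.
Every predator of it retains at least one other prey: S1 still has S8; S7 still has S8; S5 still has S8; S4 still has S6, S10; S9 still has S5, S10; S2 still has S6, S10.
No consumer loses all prey, so no secondary extinctions occur.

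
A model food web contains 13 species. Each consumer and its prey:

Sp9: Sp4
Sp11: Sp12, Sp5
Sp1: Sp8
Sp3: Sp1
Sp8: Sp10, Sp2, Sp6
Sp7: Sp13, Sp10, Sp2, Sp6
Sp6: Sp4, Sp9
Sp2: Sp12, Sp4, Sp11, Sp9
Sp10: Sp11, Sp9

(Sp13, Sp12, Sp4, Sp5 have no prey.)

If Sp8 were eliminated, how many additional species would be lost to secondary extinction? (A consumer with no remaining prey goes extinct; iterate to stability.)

Remove Sp8.
Round 1: Sp1 (all prey gone) → extinct.
Round 2: Sp3 (all prey gone) → extinct.
No further losses. Total secondary extinctions: 2.

2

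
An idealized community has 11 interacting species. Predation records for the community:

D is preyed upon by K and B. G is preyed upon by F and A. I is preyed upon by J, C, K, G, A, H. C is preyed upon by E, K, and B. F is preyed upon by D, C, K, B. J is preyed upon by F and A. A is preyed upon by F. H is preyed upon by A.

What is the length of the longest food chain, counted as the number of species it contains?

One longest chain: I → G → A → F → C → E.
It has 6 species and 5 links.

6 species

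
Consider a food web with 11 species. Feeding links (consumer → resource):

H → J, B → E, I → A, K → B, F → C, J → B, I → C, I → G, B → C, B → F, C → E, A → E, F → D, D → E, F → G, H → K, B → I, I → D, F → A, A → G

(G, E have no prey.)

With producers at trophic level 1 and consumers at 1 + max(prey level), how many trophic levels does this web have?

Producers (level 1): G, E.
G → A → F → B → J → H gives H level 6.
No species has a prey at level 6, so no species reaches level 7.

6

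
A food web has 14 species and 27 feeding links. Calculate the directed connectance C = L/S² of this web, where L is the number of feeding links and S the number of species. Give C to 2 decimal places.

C = 0.14

The web has S = 14 species and L = 27 feeding links.
C = L / S² = 27 / 196 = 0.1378 ≈ 0.14.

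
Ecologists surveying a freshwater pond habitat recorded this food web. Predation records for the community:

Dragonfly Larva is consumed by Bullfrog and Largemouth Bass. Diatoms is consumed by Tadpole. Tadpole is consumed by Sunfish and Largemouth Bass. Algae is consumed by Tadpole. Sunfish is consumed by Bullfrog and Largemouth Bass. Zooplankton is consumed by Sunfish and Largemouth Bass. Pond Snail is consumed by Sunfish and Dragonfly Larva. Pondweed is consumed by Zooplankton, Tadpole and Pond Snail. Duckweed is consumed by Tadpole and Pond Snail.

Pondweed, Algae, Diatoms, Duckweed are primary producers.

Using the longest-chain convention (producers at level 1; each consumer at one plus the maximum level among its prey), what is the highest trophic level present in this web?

Producers (level 1): Pondweed, Algae, Diatoms, Duckweed.
Pondweed → Zooplankton → Sunfish → Bullfrog gives Bullfrog level 4.
No species has a prey at level 4, so no species reaches level 5.

4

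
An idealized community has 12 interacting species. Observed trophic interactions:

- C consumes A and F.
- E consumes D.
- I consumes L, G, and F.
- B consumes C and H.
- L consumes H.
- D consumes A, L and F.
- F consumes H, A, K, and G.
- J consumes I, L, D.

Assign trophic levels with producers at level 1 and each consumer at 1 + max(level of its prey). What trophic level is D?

H is a producer → level 1.
F eats H (level 1); other prey at levels: G 1, A 1, K 1 → level 2.
D eats F (level 2); other prey at levels: A 1, L 2 → level 3.

Trophic level 3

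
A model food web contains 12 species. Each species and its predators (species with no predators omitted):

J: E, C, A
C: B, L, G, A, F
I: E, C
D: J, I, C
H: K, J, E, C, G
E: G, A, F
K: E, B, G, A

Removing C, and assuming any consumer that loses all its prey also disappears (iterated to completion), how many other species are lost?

1

Remove C.
Round 1: L (all prey gone) → extinct.
No further losses. Total secondary extinctions: 1.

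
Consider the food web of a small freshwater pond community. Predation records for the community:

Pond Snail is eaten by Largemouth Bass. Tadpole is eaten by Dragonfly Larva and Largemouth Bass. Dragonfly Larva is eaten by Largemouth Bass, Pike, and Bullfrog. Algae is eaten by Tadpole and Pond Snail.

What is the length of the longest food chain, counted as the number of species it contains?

4 species

One longest chain: Algae → Tadpole → Dragonfly Larva → Bullfrog.
It has 4 species and 3 links.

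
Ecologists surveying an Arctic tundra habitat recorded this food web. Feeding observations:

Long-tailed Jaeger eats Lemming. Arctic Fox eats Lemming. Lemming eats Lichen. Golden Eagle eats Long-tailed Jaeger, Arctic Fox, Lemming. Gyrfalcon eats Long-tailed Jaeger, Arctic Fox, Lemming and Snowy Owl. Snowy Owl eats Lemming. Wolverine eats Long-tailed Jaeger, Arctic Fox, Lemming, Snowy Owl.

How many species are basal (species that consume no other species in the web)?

1

Basal species (no prey listed): Lichen.
Count: 1.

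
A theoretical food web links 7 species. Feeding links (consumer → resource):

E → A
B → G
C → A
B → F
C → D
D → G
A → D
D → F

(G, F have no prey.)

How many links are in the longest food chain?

One longest chain: G → D → A → C.
It has 4 species and 3 links.

3 links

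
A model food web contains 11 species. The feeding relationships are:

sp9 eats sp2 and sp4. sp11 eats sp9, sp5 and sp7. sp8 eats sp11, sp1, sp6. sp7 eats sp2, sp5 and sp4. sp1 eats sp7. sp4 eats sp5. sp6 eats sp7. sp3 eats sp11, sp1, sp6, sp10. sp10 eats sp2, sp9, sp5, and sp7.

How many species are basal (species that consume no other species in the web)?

2

Basal species (no prey listed): sp2, sp5.
Count: 2.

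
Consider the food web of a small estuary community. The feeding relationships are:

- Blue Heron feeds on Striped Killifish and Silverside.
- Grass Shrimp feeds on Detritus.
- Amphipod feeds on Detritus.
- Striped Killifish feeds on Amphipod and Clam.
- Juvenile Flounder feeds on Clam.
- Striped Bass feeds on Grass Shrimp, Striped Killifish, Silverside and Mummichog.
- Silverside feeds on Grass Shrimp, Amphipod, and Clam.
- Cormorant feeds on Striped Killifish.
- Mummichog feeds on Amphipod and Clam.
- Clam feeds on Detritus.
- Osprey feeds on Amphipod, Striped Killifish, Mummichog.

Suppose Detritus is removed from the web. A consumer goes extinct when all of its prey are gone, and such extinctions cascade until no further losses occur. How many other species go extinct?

11

Remove Detritus.
Round 1: Amphipod (all prey gone), Grass Shrimp (all prey gone), Clam (all prey gone) → extinct.
Round 2: Silverside (all prey gone), Mummichog (all prey gone), Juvenile Flounder (all prey gone), Striped Killifish (all prey gone) → extinct.
Round 3: Blue Heron (all prey gone), Striped Bass (all prey gone), Cormorant (all prey gone), Osprey (all prey gone) → extinct.
No further losses. Total secondary extinctions: 11.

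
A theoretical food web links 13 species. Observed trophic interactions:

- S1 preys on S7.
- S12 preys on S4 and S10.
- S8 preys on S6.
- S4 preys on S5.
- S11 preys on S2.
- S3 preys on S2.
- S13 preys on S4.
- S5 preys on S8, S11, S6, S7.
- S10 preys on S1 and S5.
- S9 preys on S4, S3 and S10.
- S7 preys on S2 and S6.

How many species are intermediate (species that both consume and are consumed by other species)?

Intermediate species (has both prey and predators): S7, S11, S3, S8, S1, S5, S10, S4.
Count: 8.

8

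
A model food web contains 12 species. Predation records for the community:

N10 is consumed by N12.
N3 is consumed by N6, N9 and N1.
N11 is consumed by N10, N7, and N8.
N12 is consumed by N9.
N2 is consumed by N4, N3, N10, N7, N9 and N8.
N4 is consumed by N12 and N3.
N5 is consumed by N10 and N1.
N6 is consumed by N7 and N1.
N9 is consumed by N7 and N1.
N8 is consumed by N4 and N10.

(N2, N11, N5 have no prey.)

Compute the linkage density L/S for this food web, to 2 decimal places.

L/S = 2.00

There are L = 24 links among S = 12 species.
L/S = 24/12 = 2.0000 ≈ 2.00.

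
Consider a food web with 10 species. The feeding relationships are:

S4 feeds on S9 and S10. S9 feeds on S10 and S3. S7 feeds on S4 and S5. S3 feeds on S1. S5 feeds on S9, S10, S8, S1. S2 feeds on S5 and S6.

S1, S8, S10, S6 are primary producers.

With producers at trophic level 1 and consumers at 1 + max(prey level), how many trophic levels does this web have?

Producers (level 1): S1, S8, S10, S6.
S1 → S3 → S9 → S5 → S2 gives S2 level 5.
No species has a prey at level 5, so no species reaches level 6.

5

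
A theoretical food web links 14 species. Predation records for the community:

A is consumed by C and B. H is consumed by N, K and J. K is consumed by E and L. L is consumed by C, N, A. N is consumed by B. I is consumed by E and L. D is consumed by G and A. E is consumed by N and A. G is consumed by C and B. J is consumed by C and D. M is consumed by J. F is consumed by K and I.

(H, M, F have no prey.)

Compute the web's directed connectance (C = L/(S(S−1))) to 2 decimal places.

The web has S = 14 species and L = 24 feeding links.
C = L / (S(S−1)) = 24 / 182 = 0.1319 ≈ 0.13.

C = 0.13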